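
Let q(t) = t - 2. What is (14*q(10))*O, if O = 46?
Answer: 5152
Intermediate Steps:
q(t) = -2 + t
(14*q(10))*O = (14*(-2 + 10))*46 = (14*8)*46 = 112*46 = 5152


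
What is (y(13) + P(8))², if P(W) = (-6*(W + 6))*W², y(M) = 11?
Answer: 28783225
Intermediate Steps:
P(W) = W²*(-36 - 6*W) (P(W) = (-6*(6 + W))*W² = (-36 - 6*W)*W² = W²*(-36 - 6*W))
(y(13) + P(8))² = (11 + 6*8²*(-6 - 1*8))² = (11 + 6*64*(-6 - 8))² = (11 + 6*64*(-14))² = (11 - 5376)² = (-5365)² = 28783225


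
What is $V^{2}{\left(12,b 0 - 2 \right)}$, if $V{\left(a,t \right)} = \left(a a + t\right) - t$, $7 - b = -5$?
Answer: $20736$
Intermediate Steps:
$b = 12$ ($b = 7 - -5 = 7 + 5 = 12$)
$V{\left(a,t \right)} = a^{2}$ ($V{\left(a,t \right)} = \left(a^{2} + t\right) - t = \left(t + a^{2}\right) - t = a^{2}$)
$V^{2}{\left(12,b 0 - 2 \right)} = \left(12^{2}\right)^{2} = 144^{2} = 20736$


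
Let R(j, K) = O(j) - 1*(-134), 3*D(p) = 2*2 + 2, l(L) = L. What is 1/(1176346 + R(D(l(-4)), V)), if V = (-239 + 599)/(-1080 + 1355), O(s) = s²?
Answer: 1/1176484 ≈ 8.4999e-7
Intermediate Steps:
D(p) = 2 (D(p) = (2*2 + 2)/3 = (4 + 2)/3 = (⅓)*6 = 2)
V = 72/55 (V = 360/275 = 360*(1/275) = 72/55 ≈ 1.3091)
R(j, K) = 134 + j² (R(j, K) = j² - 1*(-134) = j² + 134 = 134 + j²)
1/(1176346 + R(D(l(-4)), V)) = 1/(1176346 + (134 + 2²)) = 1/(1176346 + (134 + 4)) = 1/(1176346 + 138) = 1/1176484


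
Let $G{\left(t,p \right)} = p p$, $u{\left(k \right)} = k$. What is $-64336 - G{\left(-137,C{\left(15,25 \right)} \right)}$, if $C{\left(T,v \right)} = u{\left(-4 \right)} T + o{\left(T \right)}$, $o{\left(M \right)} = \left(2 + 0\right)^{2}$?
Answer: $-67472$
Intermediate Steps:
$o{\left(M \right)} = 4$ ($o{\left(M \right)} = 2^{2} = 4$)
$C{\left(T,v \right)} = 4 - 4 T$ ($C{\left(T,v \right)} = - 4 T + 4 = 4 - 4 T$)
$G{\left(t,p \right)} = p^{2}$
$-64336 - G{\left(-137,C{\left(15,25 \right)} \right)} = -64336 - \left(4 - 60\right)^{2} = -64336 - \left(-56\right)^{2} = -64336 - 3136 = -67472$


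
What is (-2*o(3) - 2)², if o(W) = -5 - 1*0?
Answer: 64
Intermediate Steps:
o(W) = -5 (o(W) = -5 + 0 = -5)
(-2*o(3) - 2)² = (-2*(-5) - 2)² = (10 - 2)² = 8² = 64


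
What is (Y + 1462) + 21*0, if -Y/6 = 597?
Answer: -2120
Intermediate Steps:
Y = -3582 (Y = -6*597 = -3582)
(Y + 1462) + 21*0 = (-3582 + 1462) + 21*0 = -2120 + 0 = -2120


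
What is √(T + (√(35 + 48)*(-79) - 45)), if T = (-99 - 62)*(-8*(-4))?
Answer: √(-5197 - 79*√83) ≈ 76.92*I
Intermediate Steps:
T = -5152 (T = -161*32 = -5152)
√(T + (√(35 + 48)*(-79) - 45)) = √(-5152 + (√(35 + 48)*(-79) - 45)) = √(-5152 + (√83*(-79) - 45)) = √(-5152 + (-79*√83 - 45)) = √(-5152 + (-45 - 79*√83)) = √(-5197 - 79*√83)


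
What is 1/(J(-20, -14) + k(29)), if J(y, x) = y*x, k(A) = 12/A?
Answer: 29/8132 ≈ 0.0035662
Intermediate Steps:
J(y, x) = x*y
1/(J(-20, -14) + k(29)) = 1/(-14*(-20) + 12/29) = 1/(280 + 12*(1/29)) = 1/(280 + 12/29) = 1/(8132/29) = 29/8132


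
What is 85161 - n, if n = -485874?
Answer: 571035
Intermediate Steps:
85161 - n = 85161 - 1*(-485874) = 85161 + 485874 = 571035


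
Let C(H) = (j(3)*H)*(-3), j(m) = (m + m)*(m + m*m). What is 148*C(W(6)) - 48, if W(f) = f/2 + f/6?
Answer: -127920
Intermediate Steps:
j(m) = 2*m*(m + m²) (j(m) = (2*m)*(m + m²) = 2*m*(m + m²))
W(f) = 2*f/3 (W(f) = f*(½) + f*(⅙) = f/2 + f/6 = 2*f/3)
C(H) = -216*H (C(H) = ((2*3²*(1 + 3))*H)*(-3) = ((2*9*4)*H)*(-3) = (72*H)*(-3) = -216*H)
148*C(W(6)) - 48 = 148*(-144*6) - 48 = 148*(-216*4) - 48 = 148*(-864) - 48 = -127872 - 48 = -127920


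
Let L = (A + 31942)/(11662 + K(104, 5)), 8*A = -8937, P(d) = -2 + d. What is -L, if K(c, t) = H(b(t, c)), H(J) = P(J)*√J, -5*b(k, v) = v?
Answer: -179739846125/68006528336 - 70280715*I*√130/34003264168 ≈ -2.643 - 0.023566*I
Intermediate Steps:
A = -8937/8 (A = (⅛)*(-8937) = -8937/8 ≈ -1117.1)
b(k, v) = -v/5
H(J) = √J*(-2 + J) (H(J) = (-2 + J)*√J = √J*(-2 + J))
K(c, t) = √5*√(-c)*(-2 - c/5)/5 (K(c, t) = √(-c/5)*(-2 - c/5) = (√5*√(-c)/5)*(-2 - c/5) = √5*√(-c)*(-2 - c/5)/5)
L = 246599/(8*(11662 - 228*I*√130/25)) (L = (-8937/8 + 31942)/(11662 + √5*√(-1*104)*(-10 - 1*104)/25) = 246599/(8*(11662 + √5*√(-104)*(-10 - 104)/25)) = 246599/(8*(11662 + (1/25)*√5*(2*I*√26)*(-114))) = 246599/(8*(11662 - 228*I*√130/25)) ≈ 2.643 + 0.023566*I)
-L = -(179739846125/68006528336 + 70280715*I*√130/34003264168) = -179739846125/68006528336 - 70280715*I*√130/34003264168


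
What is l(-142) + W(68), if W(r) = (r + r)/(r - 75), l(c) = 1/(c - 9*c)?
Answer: -154489/7952 ≈ -19.428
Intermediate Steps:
l(c) = -1/(8*c) (l(c) = 1/(-8*c) = -1/(8*c))
W(r) = 2*r/(-75 + r) (W(r) = (2*r)/(-75 + r) = 2*r/(-75 + r))
l(-142) + W(68) = -1/8/(-142) + 2*68/(-75 + 68) = -1/8*(-1/142) + 2*68/(-7) = 1/1136 + 2*68*(-1/7) = 1/1136 - 136/7 = -154489/7952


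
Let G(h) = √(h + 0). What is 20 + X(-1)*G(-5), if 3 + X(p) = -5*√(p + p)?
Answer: 20 + 5*√10 - 3*I*√5 ≈ 35.811 - 6.7082*I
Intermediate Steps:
G(h) = √h
X(p) = -3 - 5*√2*√p (X(p) = -3 - 5*√(p + p) = -3 - 5*√2*√p)
20 + X(-1)*G(-5) = 20 + (-3 - 5*√2*√(-1))*√(-5) = 20 + (-3 - 5*√2*I)*(I*√5) = 20 + (-3 - 5*I*√2)*(I*√5) = 20 + I*√5*(-3 - 5*I*√2)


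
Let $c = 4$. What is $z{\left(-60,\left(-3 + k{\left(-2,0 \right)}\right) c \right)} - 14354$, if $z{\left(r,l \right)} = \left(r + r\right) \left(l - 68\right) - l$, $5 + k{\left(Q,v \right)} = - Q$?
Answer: $-3290$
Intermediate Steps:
$k{\left(Q,v \right)} = -5 - Q$
$z{\left(r,l \right)} = - l + 2 r \left(-68 + l\right)$ ($z{\left(r,l \right)} = 2 r \left(-68 + l\right) - l = - l + 2 r \left(-68 + l\right)$)
$z{\left(-60,\left(-3 + k{\left(-2,0 \right)}\right) c \right)} - 14354 = \left(- \left(-3 - 3\right) 4 - -8160 + 2 \left(-3 - 3\right) 4 \left(-60\right)\right) - 14354 = \left(- \left(-3 + \left(-5 + 2\right)\right) 4 + 8160 + 2 \left(-3 + \left(-5 + 2\right)\right) 4 \left(-60\right)\right) - 14354 = \left(- \left(-3 - 3\right) 4 + 8160 + 2 \left(-3 - 3\right) 4 \left(-60\right)\right) - 14354 = \left(- \left(-6\right) 4 + 8160 + 2 \left(\left(-6\right) 4\right) \left(-60\right)\right) - 14354 = \left(\left(-1\right) \left(-24\right) + 8160 + 2 \left(-24\right) \left(-60\right)\right) - 14354 = \left(24 + 8160 + 2880\right) - 14354 = 11064 - 14354 = -3290$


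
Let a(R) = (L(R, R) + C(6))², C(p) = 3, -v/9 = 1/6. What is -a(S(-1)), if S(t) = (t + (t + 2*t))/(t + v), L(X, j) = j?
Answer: -529/25 ≈ -21.160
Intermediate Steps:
v = -3/2 (v = -9/6 = -9*⅙ = -3/2 ≈ -1.5000)
S(t) = 4*t/(-3/2 + t) (S(t) = (t + (t + 2*t))/(t - 3/2) = (t + 3*t)/(-3/2 + t) = (4*t)/(-3/2 + t) = 4*t/(-3/2 + t))
a(R) = (3 + R)² (a(R) = (R + 3)² = (3 + R)²)
-a(S(-1)) = -(3 + 8*(-1)/(-3 + 2*(-1)))² = -(3 + 8*(-1)/(-3 - 2))² = -(3 + 8*(-1)/(-5))² = -(3 + 8*(-1)*(-⅕))² = -(3 + 8/5)² = -(23/5)² = -1*529/25 = -529/25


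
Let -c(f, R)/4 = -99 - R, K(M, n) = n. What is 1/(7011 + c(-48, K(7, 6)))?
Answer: 1/7431 ≈ 0.00013457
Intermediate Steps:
c(f, R) = 396 + 4*R (c(f, R) = -4*(-99 - R) = 396 + 4*R)
1/(7011 + c(-48, K(7, 6))) = 1/(7011 + (396 + 4*6)) = 1/(7011 + (396 + 24)) = 1/(7011 + 420) = 1/7431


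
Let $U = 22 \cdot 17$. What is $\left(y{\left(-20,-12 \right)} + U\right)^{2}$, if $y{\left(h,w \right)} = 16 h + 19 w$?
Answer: $30276$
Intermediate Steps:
$U = 374$
$\left(y{\left(-20,-12 \right)} + U\right)^{2} = \left(\left(16 \left(-20\right) + 19 \left(-12\right)\right) + 374\right)^{2} = \left(\left(-320 - 228\right) + 374\right)^{2} = \left(-548 + 374\right)^{2} = \left(-174\right)^{2} = 30276$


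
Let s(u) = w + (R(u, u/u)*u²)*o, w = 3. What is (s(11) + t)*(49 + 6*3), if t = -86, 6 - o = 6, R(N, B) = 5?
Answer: -5561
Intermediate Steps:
o = 0 (o = 6 - 1*6 = 6 - 6 = 0)
s(u) = 3 (s(u) = 3 + (5*u²)*0 = 3 + 0 = 3)
(s(11) + t)*(49 + 6*3) = (3 - 86)*(49 + 6*3) = -83*(49 + 18) = -83*67 = -5561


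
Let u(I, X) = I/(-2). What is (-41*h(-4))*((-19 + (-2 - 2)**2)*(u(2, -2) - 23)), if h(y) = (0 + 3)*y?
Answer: 35424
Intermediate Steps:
u(I, X) = -I/2 (u(I, X) = I*(-1/2) = -I/2)
h(y) = 3*y
(-41*h(-4))*((-19 + (-2 - 2)**2)*(u(2, -2) - 23)) = (-123*(-4))*((-19 + (-2 - 2)**2)*(-1/2*2 - 23)) = (-41*(-12))*((-19 + (-4)**2)*(-1 - 23)) = 492*((-19 + 16)*(-24)) = 492*(-3*(-24)) = 492*72 = 35424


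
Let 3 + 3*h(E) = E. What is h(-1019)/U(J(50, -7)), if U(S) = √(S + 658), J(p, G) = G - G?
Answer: -73*√658/141 ≈ -13.281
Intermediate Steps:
J(p, G) = 0
h(E) = -1 + E/3
U(S) = √(658 + S)
h(-1019)/U(J(50, -7)) = (-1 + (⅓)*(-1019))/(√(658 + 0)) = (-1 - 1019/3)/(√658) = -73*√658/141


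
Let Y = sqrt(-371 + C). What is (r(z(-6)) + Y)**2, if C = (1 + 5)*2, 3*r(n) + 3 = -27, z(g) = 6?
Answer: (10 - I*sqrt(359))**2 ≈ -259.0 - 378.95*I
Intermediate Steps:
r(n) = -10 (r(n) = -1 + (1/3)*(-27) = -1 - 9 = -10)
C = 12 (C = 6*2 = 12)
Y = I*sqrt(359) (Y = sqrt(-371 + 12) = sqrt(-359) = I*sqrt(359) ≈ 18.947*I)
(r(z(-6)) + Y)**2 = (-10 + I*sqrt(359))**2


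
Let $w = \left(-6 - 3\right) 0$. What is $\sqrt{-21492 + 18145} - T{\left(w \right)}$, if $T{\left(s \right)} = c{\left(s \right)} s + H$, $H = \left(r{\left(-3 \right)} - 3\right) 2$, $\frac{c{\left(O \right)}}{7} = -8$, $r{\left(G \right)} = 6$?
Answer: $-6 + i \sqrt{3347} \approx -6.0 + 57.853 i$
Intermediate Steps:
$w = 0$ ($w = \left(-9\right) 0 = 0$)
$c{\left(O \right)} = -56$ ($c{\left(O \right)} = 7 \left(-8\right) = -56$)
$H = 6$ ($H = \left(6 - 3\right) 2 = 3 \cdot 2 = 6$)
$T{\left(s \right)} = 6 - 56 s$ ($T{\left(s \right)} = - 56 s + 6 = 6 - 56 s$)
$\sqrt{-21492 + 18145} - T{\left(w \right)} = \sqrt{-21492 + 18145} - \left(6 - 0\right) = \sqrt{-3347} - \left(6 + 0\right) = i \sqrt{3347} - 6 = -6 + i \sqrt{3347}$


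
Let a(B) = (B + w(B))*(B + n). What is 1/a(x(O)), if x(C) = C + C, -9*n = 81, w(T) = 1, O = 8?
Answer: 1/119 ≈ 0.0084034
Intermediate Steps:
n = -9 (n = -1/9*81 = -9)
x(C) = 2*C
a(B) = (1 + B)*(-9 + B) (a(B) = (B + 1)*(B - 9) = (1 + B)*(-9 + B))
1/a(x(O)) = 1/(-9 + (2*8)**2 - 16*8) = 1/(-9 + 16**2 - 8*16) = 1/(-9 + 256 - 128) = 1/119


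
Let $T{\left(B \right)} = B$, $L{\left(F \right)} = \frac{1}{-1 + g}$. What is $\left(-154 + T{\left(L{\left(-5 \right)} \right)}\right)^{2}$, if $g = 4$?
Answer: $\frac{212521}{9} \approx 23613.0$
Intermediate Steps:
$L{\left(F \right)} = \frac{1}{3}$ ($L{\left(F \right)} = \frac{1}{-1 + 4} = \frac{1}{3}$)
$\left(-154 + T{\left(L{\left(-5 \right)} \right)}\right)^{2} = \left(-154 + \frac{1}{3}\right)^{2} = \left(- \frac{461}{3}\right)^{2} = \frac{212521}{9}$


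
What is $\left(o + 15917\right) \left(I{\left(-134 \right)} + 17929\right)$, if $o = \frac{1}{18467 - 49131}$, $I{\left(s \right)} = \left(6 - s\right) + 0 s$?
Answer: $\frac{8819097409203}{30664} \approx 2.876 \cdot 10^{8}$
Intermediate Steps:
$I{\left(s \right)} = 6 - s$ ($I{\left(s \right)} = \left(6 - s\right) + 0 = 6 - s$)
$o = - \frac{1}{30664}$ ($o = \frac{1}{-30664} = - \frac{1}{30664} \approx -3.2612 \cdot 10^{-5}$)
$\left(o + 15917\right) \left(I{\left(-134 \right)} + 17929\right) = \left(- \frac{1}{30664} + 15917\right) \left(\left(6 - -134\right) + 17929\right) = \frac{488078887 \left(\left(6 + 134\right) + 17929\right)}{30664} = \frac{488078887 \left(140 + 17929\right)}{30664} = \frac{488078887}{30664} \cdot 18069 = \frac{8819097409203}{30664}$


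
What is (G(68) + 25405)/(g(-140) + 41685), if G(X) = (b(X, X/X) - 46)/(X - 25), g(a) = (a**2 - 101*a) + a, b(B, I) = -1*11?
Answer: 1092358/3237255 ≈ 0.33743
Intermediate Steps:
b(B, I) = -11
g(a) = a**2 - 100*a
G(X) = -57/(-25 + X) (G(X) = (-11 - 46)/(X - 25) = -57/(-25 + X))
(G(68) + 25405)/(g(-140) + 41685) = (-57/(-25 + 68) + 25405)/(-140*(-100 - 140) + 41685) = (-57/43 + 25405)/(-140*(-240) + 41685) = (-57*1/43 + 25405)/(33600 + 41685) = (-57/43 + 25405)/75285 = (1092358/43)*(1/75285) = 1092358/3237255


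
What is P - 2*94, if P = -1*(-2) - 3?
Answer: -189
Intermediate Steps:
P = -1 (P = 2 - 3 = -1)
P - 2*94 = -1 - 2*94 = -1 - 188 = -189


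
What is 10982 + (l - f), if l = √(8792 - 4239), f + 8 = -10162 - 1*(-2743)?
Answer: 18409 + √4553 ≈ 18476.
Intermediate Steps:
f = -7427 (f = -8 + (-10162 - 1*(-2743)) = -8 + (-10162 + 2743) = -8 - 7419 = -7427)
l = √4553 ≈ 67.476
10982 + (l - f) = 10982 + (√4553 - 1*(-7427)) = 10982 + (√4553 + 7427) = 10982 + (7427 + √4553) = 18409 + √4553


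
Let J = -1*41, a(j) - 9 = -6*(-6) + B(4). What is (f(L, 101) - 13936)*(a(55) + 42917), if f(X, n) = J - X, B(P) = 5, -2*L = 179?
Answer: -1193408425/2 ≈ -5.9670e+8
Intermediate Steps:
L = -179/2 (L = -½*179 = -179/2 ≈ -89.500)
a(j) = 50 (a(j) = 9 + (-6*(-6) + 5) = 9 + (36 + 5) = 9 + 41 = 50)
J = -41
f(X, n) = -41 - X
(f(L, 101) - 13936)*(a(55) + 42917) = ((-41 - 1*(-179/2)) - 13936)*(50 + 42917) = ((-41 + 179/2) - 13936)*42967 = (97/2 - 13936)*42967 = -27775/2*42967 = -1193408425/2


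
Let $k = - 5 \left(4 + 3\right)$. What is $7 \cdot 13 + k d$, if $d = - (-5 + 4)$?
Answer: $56$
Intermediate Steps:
$d = 1$ ($d = \left(-1\right) \left(-1\right) = 1$)
$k = -35$ ($k = \left(-5\right) 7 = -35$)
$7 \cdot 13 + k d = 7 \cdot 13 - 35 = 91 - 35 = 56$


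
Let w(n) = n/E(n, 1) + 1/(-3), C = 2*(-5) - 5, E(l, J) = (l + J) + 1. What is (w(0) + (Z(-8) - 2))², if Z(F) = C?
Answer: 2704/9 ≈ 300.44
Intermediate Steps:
E(l, J) = 1 + J + l (E(l, J) = (J + l) + 1 = 1 + J + l)
C = -15 (C = -10 - 5 = -15)
Z(F) = -15
w(n) = -⅓ + n/(2 + n) (w(n) = n/(1 + 1 + n) + 1/(-3) = n/(2 + n) + 1*(-⅓) = n/(2 + n) - ⅓ = -⅓ + n/(2 + n))
(w(0) + (Z(-8) - 2))² = (2*(-1 + 0)/(3*(2 + 0)) + (-15 - 2))² = ((⅔)*(-1)/2 - 17)² = ((⅔)*(½)*(-1) - 17)² = (-⅓ - 17)² = (-52/3)² = 2704/9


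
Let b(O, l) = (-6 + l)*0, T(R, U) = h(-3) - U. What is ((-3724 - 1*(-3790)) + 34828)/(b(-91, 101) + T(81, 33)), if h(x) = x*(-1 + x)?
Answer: -34894/21 ≈ -1661.6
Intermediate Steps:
T(R, U) = 12 - U (T(R, U) = -3*(-1 - 3) - U = -3*(-4) - U = 12 - U)
b(O, l) = 0
((-3724 - 1*(-3790)) + 34828)/(b(-91, 101) + T(81, 33)) = ((-3724 - 1*(-3790)) + 34828)/(0 + (12 - 1*33)) = ((-3724 + 3790) + 34828)/(0 + (12 - 33)) = (66 + 34828)/(0 - 21) = 34894/(-21) = 34894*(-1/21) = -34894/21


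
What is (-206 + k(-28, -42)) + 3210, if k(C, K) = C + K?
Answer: 2934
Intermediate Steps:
(-206 + k(-28, -42)) + 3210 = (-206 + (-28 - 42)) + 3210 = (-206 - 70) + 3210 = -276 + 3210 = 2934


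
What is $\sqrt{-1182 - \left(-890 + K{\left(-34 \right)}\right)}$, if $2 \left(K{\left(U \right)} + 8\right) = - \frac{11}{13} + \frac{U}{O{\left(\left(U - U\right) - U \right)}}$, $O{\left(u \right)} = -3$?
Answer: $\frac{i \sqrt{1759758}}{78} \approx 17.007 i$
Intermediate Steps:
$K{\left(U \right)} = - \frac{219}{26} - \frac{U}{6}$ ($K{\left(U \right)} = -8 + \frac{- \frac{11}{13} + \frac{U}{-3}}{2} = -8 + \frac{\left(-11\right) \frac{1}{13} + U \left(- \frac{1}{3}\right)}{2} = -8 + \frac{- \frac{11}{13} - \frac{U}{3}}{2} = -8 - \left(\frac{11}{26} + \frac{U}{6}\right) = - \frac{219}{26} - \frac{U}{6}$)
$\sqrt{-1182 - \left(-890 + K{\left(-34 \right)}\right)} = \sqrt{-1182 + \left(890 - \left(- \frac{219}{26} - - \frac{17}{3}\right)\right)} = \sqrt{-1182 + \left(890 - \left(- \frac{219}{26} + \frac{17}{3}\right)\right)} = \sqrt{-1182 + \left(890 - - \frac{215}{78}\right)} = \sqrt{-1182 + \left(890 + \frac{215}{78}\right)} = \sqrt{-1182 + \frac{69635}{78}} = \sqrt{- \frac{22561}{78}} = \frac{i \sqrt{1759758}}{78}$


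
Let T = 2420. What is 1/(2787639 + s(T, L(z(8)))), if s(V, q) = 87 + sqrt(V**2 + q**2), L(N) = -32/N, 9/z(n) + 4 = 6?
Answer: 112902903/314742120982330 - 9*sqrt(29648281)/157371060491165 ≈ 3.5840e-7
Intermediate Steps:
z(n) = 9/2 (z(n) = 9/(-4 + 6) = 9/2)
1/(2787639 + s(T, L(z(8)))) = 1/(2787639 + (87 + sqrt(2420**2 + (-32/9/2)**2))) = 1/(2787639 + (87 + sqrt(5856400 + (-32*2/9)**2))) = 1/(2787639 + (87 + sqrt(5856400 + (-64/9)**2))) = 1/(2787639 + (87 + sqrt(5856400 + 4096/81))) = 1/(2787639 + (87 + sqrt(474372496/81))) = 1/(2787639 + (87 + 4*sqrt(29648281)/9)) = 1/(2787726 + 4*sqrt(29648281)/9)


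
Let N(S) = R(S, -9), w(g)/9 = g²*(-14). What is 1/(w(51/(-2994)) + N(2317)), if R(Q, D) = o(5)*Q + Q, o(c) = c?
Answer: 498002/6923205597 ≈ 7.1932e-5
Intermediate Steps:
R(Q, D) = 6*Q (R(Q, D) = 5*Q + Q = 6*Q)
w(g) = -126*g² (w(g) = 9*(g²*(-14)) = 9*(-14*g²) = -126*g²)
N(S) = 6*S
1/(w(51/(-2994)) + N(2317)) = 1/(-126*(51/(-2994))² + 6*2317) = 1/(-126*(51*(-1/2994))² + 13902) = 1/(-126*(-17/998)² + 13902) = 1/(-126*289/996004 + 13902) = 1/(-18207/498002 + 13902) = 1/(6923205597/498002) = 498002/6923205597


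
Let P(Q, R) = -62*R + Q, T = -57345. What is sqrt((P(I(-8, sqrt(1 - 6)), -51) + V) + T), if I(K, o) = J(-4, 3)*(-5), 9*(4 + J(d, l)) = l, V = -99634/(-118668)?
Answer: I*sqrt(198423547410)/1914 ≈ 232.73*I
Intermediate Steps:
V = 1607/1914 (V = -99634*(-1/118668) = 1607/1914 ≈ 0.83960)
J(d, l) = -4 + l/9
I(K, o) = 55/3 (I(K, o) = (-4 + (1/9)*3)*(-5) = (-4 + 1/3)*(-5) = -11/3*(-5) = 55/3)
P(Q, R) = Q - 62*R
sqrt((P(I(-8, sqrt(1 - 6)), -51) + V) + T) = sqrt(((55/3 - 62*(-51)) + 1607/1914) - 57345) = sqrt(((55/3 + 3162) + 1607/1914) - 57345) = sqrt((9541/3 + 1607/1914) - 57345) = sqrt(6088765/1914 - 57345) = sqrt(-103669565/1914) = I*sqrt(198423547410)/1914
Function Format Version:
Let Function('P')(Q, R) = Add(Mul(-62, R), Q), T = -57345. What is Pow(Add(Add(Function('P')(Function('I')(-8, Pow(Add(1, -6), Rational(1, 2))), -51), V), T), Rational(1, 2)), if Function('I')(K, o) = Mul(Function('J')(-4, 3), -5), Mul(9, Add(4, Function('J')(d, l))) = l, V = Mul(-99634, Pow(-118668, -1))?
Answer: Mul(Rational(1, 1914), I, Pow(198423547410, Rational(1, 2))) ≈ Mul(232.73, I)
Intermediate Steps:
V = Rational(1607, 1914) (V = Mul(-99634, Rational(-1, 118668)) = Rational(1607, 1914) ≈ 0.83960)
Function('J')(d, l) = Add(-4, Mul(Rational(1, 9), l))
Function('I')(K, o) = Rational(55, 3) (Function('I')(K, o) = Mul(Add(-4, Mul(Rational(1, 9), 3)), -5) = Mul(Add(-4, Rational(1, 3)), -5) = Mul(Rational(-11, 3), -5) = Rational(55, 3))
Function('P')(Q, R) = Add(Q, Mul(-62, R))
Pow(Add(Add(Function('P')(Function('I')(-8, Pow(Add(1, -6), Rational(1, 2))), -51), V), T), Rational(1, 2)) = Pow(Add(Add(Add(Rational(55, 3), Mul(-62, -51)), Rational(1607, 1914)), -57345), Rational(1, 2)) = Pow(Add(Add(Add(Rational(55, 3), 3162), Rational(1607, 1914)), -57345), Rational(1, 2)) = Pow(Add(Add(Rational(9541, 3), Rational(1607, 1914)), -57345), Rational(1, 2)) = Pow(Add(Rational(6088765, 1914), -57345), Rational(1, 2)) = Pow(Rational(-103669565, 1914), Rational(1, 2)) = Mul(Rational(1, 1914), I, Pow(198423547410, Rational(1, 2)))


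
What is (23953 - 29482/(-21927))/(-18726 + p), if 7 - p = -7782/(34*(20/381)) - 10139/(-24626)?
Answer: -2198904181521460/1318112095358349 ≈ -1.6682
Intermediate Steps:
p = 18281246733/4186420 (p = 7 - (-7782/(34*(20/381)) - 10139/(-24626)) = 7 - (-7782/(34*(20*(1/381))) - 10139*(-1/24626)) = 7 - (-7782/(34*(20/381)) + 10139/24626) = 7 - (-7782/680/381 + 10139/24626) = 7 - (-7782*381/680 + 10139/24626) = 7 - (-1482471/340 + 10139/24626) = 7 - 1*(-18251941793/4186420) = 7 + 18251941793/4186420 = 18281246733/4186420 ≈ 4366.8)
(23953 - 29482/(-21927))/(-18726 + p) = (23953 - 29482/(-21927))/(-18726 + 18281246733/4186420) = (23953 - 29482*(-1/21927))/(-60113654187/4186420) = (23953 + 29482/21927)*(-4186420/60113654187) = (525246913/21927)*(-4186420/60113654187) = -2198904181521460/1318112095358349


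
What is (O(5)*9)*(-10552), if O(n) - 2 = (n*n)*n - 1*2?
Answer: -11871000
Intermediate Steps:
O(n) = n**3 (O(n) = 2 + ((n*n)*n - 1*2) = 2 + (n**2*n - 2) = 2 + (n**3 - 2) = 2 + (-2 + n**3) = n**3)
(O(5)*9)*(-10552) = (5**3*9)*(-10552) = (125*9)*(-10552) = 1125*(-10552) = -11871000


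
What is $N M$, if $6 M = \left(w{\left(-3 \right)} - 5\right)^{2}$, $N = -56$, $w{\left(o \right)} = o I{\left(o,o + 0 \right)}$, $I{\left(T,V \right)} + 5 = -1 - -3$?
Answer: $- \frac{448}{3} \approx -149.33$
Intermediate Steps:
$I{\left(T,V \right)} = -3$ ($I{\left(T,V \right)} = -5 - -2 = -5 + \left(-1 + 3\right) = -5 + 2 = -3$)
$w{\left(o \right)} = - 3 o$ ($w{\left(o \right)} = o \left(-3\right) = - 3 o$)
$M = \frac{8}{3}$ ($M = \frac{\left(\left(-3\right) \left(-3\right) - 5\right)^{2}}{6} = \frac{\left(9 - 5\right)^{2}}{6} = \frac{4^{2}}{6} = \frac{1}{6} \cdot 16 = \frac{8}{3} \approx 2.6667$)
$N M = \left(-56\right) \frac{8}{3} = - \frac{448}{3}$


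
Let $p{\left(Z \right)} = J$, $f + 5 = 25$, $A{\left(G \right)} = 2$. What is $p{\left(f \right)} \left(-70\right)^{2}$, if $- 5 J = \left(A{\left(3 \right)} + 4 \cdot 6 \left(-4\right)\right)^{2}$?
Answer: $-8659280$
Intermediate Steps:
$f = 20$ ($f = -5 + 25 = 20$)
$J = - \frac{8836}{5}$ ($J = - \frac{\left(2 + 4 \cdot 6 \left(-4\right)\right)^{2}}{5} = - \frac{\left(2 + 24 \left(-4\right)\right)^{2}}{5} = - \frac{\left(2 - 96\right)^{2}}{5} = - \frac{\left(-94\right)^{2}}{5} = \left(- \frac{1}{5}\right) 8836 = - \frac{8836}{5} \approx -1767.2$)
$p{\left(Z \right)} = - \frac{8836}{5}$
$p{\left(f \right)} \left(-70\right)^{2} = - \frac{8836 \left(-70\right)^{2}}{5} = \left(- \frac{8836}{5}\right) 4900 = -8659280$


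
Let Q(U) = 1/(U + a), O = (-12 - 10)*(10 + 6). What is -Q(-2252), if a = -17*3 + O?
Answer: 1/2655 ≈ 0.00037665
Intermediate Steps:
O = -352 (O = -22*16 = -352)
a = -403 (a = -17*3 - 352 = -51 - 352 = -403)
Q(U) = 1/(-403 + U) (Q(U) = 1/(U - 403) = 1/(-403 + U))
-Q(-2252) = -1/(-403 - 2252) = -1/(-2655) = -1*(-1/2655) = 1/2655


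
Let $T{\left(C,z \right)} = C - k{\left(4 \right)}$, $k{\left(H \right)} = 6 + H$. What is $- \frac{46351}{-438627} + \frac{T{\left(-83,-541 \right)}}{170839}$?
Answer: $\frac{7877766178}{74934598053} \approx 0.10513$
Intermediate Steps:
$T{\left(C,z \right)} = -10 + C$ ($T{\left(C,z \right)} = C - \left(6 + 4\right) = C - 10 = -10 + C$)
$- \frac{46351}{-438627} + \frac{T{\left(-83,-541 \right)}}{170839} = - \frac{46351}{-438627} + \frac{-10 - 83}{170839} = \left(-46351\right) \left(- \frac{1}{438627}\right) - \frac{93}{170839} = \frac{46351}{438627} - \frac{93}{170839} = \frac{7877766178}{74934598053}$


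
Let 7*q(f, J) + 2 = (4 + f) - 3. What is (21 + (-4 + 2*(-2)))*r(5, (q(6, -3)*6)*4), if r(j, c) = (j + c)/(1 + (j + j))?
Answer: 2015/77 ≈ 26.169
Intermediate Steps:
q(f, J) = -1/7 + f/7 (q(f, J) = -2/7 + ((4 + f) - 3)/7 = -2/7 + (1 + f)/7 = -2/7 + (1/7 + f/7) = -1/7 + f/7)
r(j, c) = (c + j)/(1 + 2*j)
(21 + (-4 + 2*(-2)))*r(5, (q(6, -3)*6)*4) = (21 + (-4 + 2*(-2)))*((((-1/7 + (1/7)*6)*6)*4 + 5)/(1 + 2*5)) = (21 + (-4 - 4))*((((-1/7 + 6/7)*6)*4 + 5)/(1 + 10)) = (21 - 8)*((((5/7)*6)*4 + 5)/11) = 13*(((30/7)*4 + 5)/11) = 13*((120/7 + 5)/11) = 13*((1/11)*(155/7)) = 13*(155/77) = 2015/77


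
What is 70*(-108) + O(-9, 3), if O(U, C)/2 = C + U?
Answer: -7572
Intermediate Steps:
O(U, C) = 2*C + 2*U (O(U, C) = 2*(C + U) = 2*C + 2*U)
70*(-108) + O(-9, 3) = 70*(-108) + (2*3 + 2*(-9)) = -7560 + (6 - 18) = -7560 - 12 = -7572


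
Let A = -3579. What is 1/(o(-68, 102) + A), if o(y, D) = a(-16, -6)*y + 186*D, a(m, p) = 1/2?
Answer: 1/15359 ≈ 6.5108e-5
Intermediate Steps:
a(m, p) = ½
o(y, D) = y/2 + 186*D
1/(o(-68, 102) + A) = 1/(((½)*(-68) + 186*102) - 3579) = 1/((-34 + 18972) - 3579) = 1/(18938 - 3579) = 1/15359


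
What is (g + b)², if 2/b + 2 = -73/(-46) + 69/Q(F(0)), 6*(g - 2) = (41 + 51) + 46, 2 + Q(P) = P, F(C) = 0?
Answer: 401160841/644809 ≈ 622.14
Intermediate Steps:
Q(P) = -2 + P
g = 25 (g = 2 + ((41 + 51) + 46)/6 = 2 + (92 + 46)/6 = 2 + (⅙)*138 = 2 + 23 = 25)
b = -46/803 (b = 2/(-2 + (-73/(-46) + 69/(-2 + 0))) = 2/(-2 + (-73*(-1/46) + 69/(-2))) = 2/(-2 + (73/46 + 69*(-½))) = 2/(-2 + (73/46 - 69/2)) = 2/(-2 - 757/23) = 2/(-803/23) = 2*(-23/803) = -46/803 ≈ -0.057285)
(g + b)² = (25 - 46/803)² = (20029/803)² = 401160841/644809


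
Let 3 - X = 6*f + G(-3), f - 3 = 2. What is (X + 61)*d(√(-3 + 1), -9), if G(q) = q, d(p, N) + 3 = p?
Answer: -111 + 37*I*√2 ≈ -111.0 + 52.326*I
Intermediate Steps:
f = 5 (f = 3 + 2 = 5)
d(p, N) = -3 + p
X = -24 (X = 3 - (6*5 - 3) = 3 - (30 - 3) = 3 - 1*27 = 3 - 27 = -24)
(X + 61)*d(√(-3 + 1), -9) = (-24 + 61)*(-3 + √(-3 + 1)) = 37*(-3 + √(-2)) = 37*(-3 + I*√2) = -111 + 37*I*√2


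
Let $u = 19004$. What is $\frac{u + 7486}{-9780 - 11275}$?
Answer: $- \frac{5298}{4211} \approx -1.2581$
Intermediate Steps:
$\frac{u + 7486}{-9780 - 11275} = \frac{19004 + 7486}{-9780 - 11275} = \frac{26490}{-21055} = 26490 \left(- \frac{1}{21055}\right) = - \frac{5298}{4211}$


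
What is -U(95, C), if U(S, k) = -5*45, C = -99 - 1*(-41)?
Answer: 225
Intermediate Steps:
C = -58 (C = -99 + 41 = -58)
U(S, k) = -225
-U(95, C) = -1*(-225) = 225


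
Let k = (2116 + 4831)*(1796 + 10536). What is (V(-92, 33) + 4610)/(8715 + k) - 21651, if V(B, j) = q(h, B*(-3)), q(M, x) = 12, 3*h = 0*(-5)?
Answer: -1855038600847/85679119 ≈ -21651.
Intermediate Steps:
h = 0 (h = (0*(-5))/3 = (⅓)*0 = 0)
V(B, j) = 12
k = 85670404 (k = 6947*12332 = 85670404)
(V(-92, 33) + 4610)/(8715 + k) - 21651 = (12 + 4610)/(8715 + 85670404) - 21651 = 4622/85679119 - 21651 = -1855038600847/85679119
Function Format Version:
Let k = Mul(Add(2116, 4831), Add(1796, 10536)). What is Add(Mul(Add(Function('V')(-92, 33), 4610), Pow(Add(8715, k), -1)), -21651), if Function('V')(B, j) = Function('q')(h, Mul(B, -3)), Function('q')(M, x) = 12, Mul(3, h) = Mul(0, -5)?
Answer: Rational(-1855038600847, 85679119) ≈ -21651.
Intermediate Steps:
h = 0 (h = Mul(Rational(1, 3), Mul(0, -5)) = Mul(Rational(1, 3), 0) = 0)
Function('V')(B, j) = 12
k = 85670404 (k = Mul(6947, 12332) = 85670404)
Add(Mul(Add(Function('V')(-92, 33), 4610), Pow(Add(8715, k), -1)), -21651) = Add(Mul(Add(12, 4610), Pow(Add(8715, 85670404), -1)), -21651) = Add(Mul(4622, Pow(85679119, -1)), -21651) = Add(Mul(4622, Rational(1, 85679119)), -21651) = Add(Rational(4622, 85679119), -21651) = Rational(-1855038600847, 85679119)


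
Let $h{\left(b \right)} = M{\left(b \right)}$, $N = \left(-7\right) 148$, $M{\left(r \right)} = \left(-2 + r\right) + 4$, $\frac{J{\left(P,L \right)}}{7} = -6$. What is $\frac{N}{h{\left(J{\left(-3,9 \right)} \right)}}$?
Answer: $\frac{259}{10} \approx 25.9$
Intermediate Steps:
$J{\left(P,L \right)} = -42$ ($J{\left(P,L \right)} = 7 \left(-6\right) = -42$)
$M{\left(r \right)} = 2 + r$
$N = -1036$
$h{\left(b \right)} = 2 + b$
$\frac{N}{h{\left(J{\left(-3,9 \right)} \right)}} = - \frac{1036}{2 - 42} = - \frac{1036}{-40} = \left(-1036\right) \left(- \frac{1}{40}\right) = \frac{259}{10}$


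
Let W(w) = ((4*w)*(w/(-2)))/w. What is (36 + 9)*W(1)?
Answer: -90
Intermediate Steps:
W(w) = -2*w (W(w) = ((4*w)*(w*(-½)))/w = ((4*w)*(-w/2))/w = (-2*w²)/w = -2*w)
(36 + 9)*W(1) = (36 + 9)*(-2*1) = 45*(-2) = -90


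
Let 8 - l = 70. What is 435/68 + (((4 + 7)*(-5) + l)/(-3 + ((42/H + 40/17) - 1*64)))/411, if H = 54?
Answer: 36423006/5689747 ≈ 6.4015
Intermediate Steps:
l = -62 (l = 8 - 1*70 = 8 - 70 = -62)
435/68 + (((4 + 7)*(-5) + l)/(-3 + ((42/H + 40/17) - 1*64)))/411 = 435/68 + (((4 + 7)*(-5) - 62)/(-3 + ((42/54 + 40/17) - 1*64)))/411 = 435*(1/68) + ((11*(-5) - 62)/(-3 + ((42*(1/54) + 40*(1/17)) - 64)))*(1/411) = 435/68 + ((-55 - 62)/(-3 + ((7/9 + 40/17) - 64)))*(1/411) = 435/68 - 117/(-3 + (479/153 - 64))*(1/411) = 435/68 - 117/(-3 - 9313/153)*(1/411) = 435/68 - 117/(-9772/153)*(1/411) = 435/68 - 117*(-153/9772)*(1/411) = 435/68 + (17901/9772)*(1/411) = 435/68 + 5967/1338764 = 36423006/5689747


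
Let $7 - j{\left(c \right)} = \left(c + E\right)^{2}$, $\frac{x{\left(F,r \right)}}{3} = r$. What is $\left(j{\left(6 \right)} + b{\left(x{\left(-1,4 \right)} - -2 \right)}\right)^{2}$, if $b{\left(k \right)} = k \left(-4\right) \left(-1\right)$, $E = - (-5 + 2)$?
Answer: $324$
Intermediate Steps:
$E = 3$ ($E = \left(-1\right) \left(-3\right) = 3$)
$x{\left(F,r \right)} = 3 r$
$b{\left(k \right)} = 4 k$ ($b{\left(k \right)} = - 4 k \left(-1\right) = 4 k$)
$j{\left(c \right)} = 7 - \left(3 + c\right)^{2}$ ($j{\left(c \right)} = 7 - \left(c + 3\right)^{2} = 7 - \left(3 + c\right)^{2}$)
$\left(j{\left(6 \right)} + b{\left(x{\left(-1,4 \right)} - -2 \right)}\right)^{2} = \left(\left(7 - \left(3 + 6\right)^{2}\right) + 4 \left(3 \cdot 4 - -2\right)\right)^{2} = \left(\left(7 - 9^{2}\right) + 4 \left(12 + 2\right)\right)^{2} = \left(\left(7 - 81\right) + 4 \cdot 14\right)^{2} = \left(\left(7 - 81\right) + 56\right)^{2} = \left(-74 + 56\right)^{2} = \left(-18\right)^{2} = 324$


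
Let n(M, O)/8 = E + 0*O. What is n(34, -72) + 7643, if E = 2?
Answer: 7659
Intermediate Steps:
n(M, O) = 16 (n(M, O) = 8*(2 + 0*O) = 8*(2 + 0) = 8*2 = 16)
n(34, -72) + 7643 = 16 + 7643 = 7659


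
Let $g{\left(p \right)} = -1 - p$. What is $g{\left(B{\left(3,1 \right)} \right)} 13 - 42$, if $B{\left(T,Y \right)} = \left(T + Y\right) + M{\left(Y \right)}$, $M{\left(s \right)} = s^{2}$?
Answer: $-120$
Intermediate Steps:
$B{\left(T,Y \right)} = T + Y + Y^{2}$ ($B{\left(T,Y \right)} = \left(T + Y\right) + Y^{2} = T + Y + Y^{2}$)
$g{\left(B{\left(3,1 \right)} \right)} 13 - 42 = \left(-1 - \left(3 + 1 + 1^{2}\right)\right) 13 - 42 = \left(-1 - \left(3 + 1 + 1\right)\right) 13 - 42 = \left(-1 - 5\right) 13 - 42 = \left(-6\right) 13 - 42 = -78 - 42 = -120$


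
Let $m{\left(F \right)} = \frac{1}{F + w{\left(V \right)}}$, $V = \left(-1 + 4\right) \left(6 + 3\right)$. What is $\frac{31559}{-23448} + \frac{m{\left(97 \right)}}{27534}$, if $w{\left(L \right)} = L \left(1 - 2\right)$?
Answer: $- \frac{5068846831}{3766100520} \approx -1.3459$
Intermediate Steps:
$V = 27$ ($V = 3 \cdot 9 = 27$)
$w{\left(L \right)} = - L$ ($w{\left(L \right)} = L \left(-1\right) = - L$)
$m{\left(F \right)} = \frac{1}{-27 + F}$ ($m{\left(F \right)} = \frac{1}{F - 27} = \frac{1}{-27 + F}$)
$\frac{31559}{-23448} + \frac{m{\left(97 \right)}}{27534} = \frac{31559}{-23448} + \frac{1}{\left(-27 + 97\right) 27534} = 31559 \left(- \frac{1}{23448}\right) + \frac{1}{70} \cdot \frac{1}{27534} = - \frac{31559}{23448} + \frac{1}{70} \cdot \frac{1}{27534} = - \frac{31559}{23448} + \frac{1}{1927380} = - \frac{5068846831}{3766100520}$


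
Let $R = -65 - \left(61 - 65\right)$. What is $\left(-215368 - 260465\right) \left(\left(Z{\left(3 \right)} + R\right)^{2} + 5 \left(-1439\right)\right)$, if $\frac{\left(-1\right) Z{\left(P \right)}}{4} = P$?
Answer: $887904378$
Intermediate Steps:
$Z{\left(P \right)} = - 4 P$
$R = -61$ ($R = -65 - -4 = -65 + 4 = -61$)
$\left(-215368 - 260465\right) \left(\left(Z{\left(3 \right)} + R\right)^{2} + 5 \left(-1439\right)\right) = \left(-215368 - 260465\right) \left(\left(\left(-4\right) 3 - 61\right)^{2} + 5 \left(-1439\right)\right) = - 475833 \left(\left(-12 - 61\right)^{2} - 7195\right) = - 475833 \left(\left(-73\right)^{2} - 7195\right) = - 475833 \left(5329 - 7195\right) = \left(-475833\right) \left(-1866\right) = 887904378$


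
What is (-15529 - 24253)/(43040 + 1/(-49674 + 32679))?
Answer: -676095090/731464799 ≈ -0.92430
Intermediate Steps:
(-15529 - 24253)/(43040 + 1/(-49674 + 32679)) = -39782/(43040 + 1/(-16995)) = -39782/(43040 - 1/16995) = -39782/731464799/16995 = -39782*16995/731464799 = -676095090/731464799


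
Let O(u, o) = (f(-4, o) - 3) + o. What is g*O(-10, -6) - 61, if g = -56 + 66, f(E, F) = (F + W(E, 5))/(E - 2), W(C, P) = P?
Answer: -448/3 ≈ -149.33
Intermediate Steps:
f(E, F) = (5 + F)/(-2 + E) (f(E, F) = (F + 5)/(E - 2) = (5 + F)/(-2 + E))
g = 10
O(u, o) = -23/6 + 5*o/6 (O(u, o) = ((5 + o)/(-2 - 4) - 3) + o = ((5 + o)/(-6) - 3) + o = (-(5 + o)/6 - 3) + o = ((-⅚ - o/6) - 3) + o = (-23/6 - o/6) + o = -23/6 + 5*o/6)
g*O(-10, -6) - 61 = 10*(-23/6 + (⅚)*(-6)) - 61 = 10*(-23/6 - 5) - 61 = 10*(-53/6) - 61 = -265/3 - 61 = -448/3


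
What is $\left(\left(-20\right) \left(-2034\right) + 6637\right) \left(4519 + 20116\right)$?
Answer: $1165654295$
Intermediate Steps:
$\left(\left(-20\right) \left(-2034\right) + 6637\right) \left(4519 + 20116\right) = \left(40680 + 6637\right) 24635 = 47317 \cdot 24635 = 1165654295$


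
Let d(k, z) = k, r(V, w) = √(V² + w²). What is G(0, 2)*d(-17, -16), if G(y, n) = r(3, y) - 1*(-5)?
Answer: -136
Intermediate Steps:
G(y, n) = 5 + √(9 + y²) (G(y, n) = √(3² + y²) - 1*(-5) = √(9 + y²) + 5 = 5 + √(9 + y²))
G(0, 2)*d(-17, -16) = (5 + √(9 + 0²))*(-17) = (5 + √(9 + 0))*(-17) = (5 + √9)*(-17) = (5 + 3)*(-17) = 8*(-17) = -136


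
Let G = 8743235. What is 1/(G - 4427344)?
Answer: 1/4315891 ≈ 2.3170e-7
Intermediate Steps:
1/(G - 4427344) = 1/(8743235 - 4427344) = 1/4315891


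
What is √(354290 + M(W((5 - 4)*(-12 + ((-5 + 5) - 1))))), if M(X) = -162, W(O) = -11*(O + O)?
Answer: 4*√22133 ≈ 595.09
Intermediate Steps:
W(O) = -22*O
√(354290 + M(W((5 - 4)*(-12 + ((-5 + 5) - 1))))) = √(354290 - 162) = √354128 = 4*√22133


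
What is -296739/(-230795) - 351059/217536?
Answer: -16471246801/50206221120 ≈ -0.32807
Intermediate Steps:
-296739/(-230795) - 351059/217536 = -296739*(-1/230795) - 351059*1/217536 = 296739/230795 - 351059/217536 = -16471246801/50206221120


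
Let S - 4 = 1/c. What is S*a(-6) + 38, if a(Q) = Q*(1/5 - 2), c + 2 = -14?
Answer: 3221/40 ≈ 80.525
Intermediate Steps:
c = -16 (c = -2 - 14 = -16)
S = 63/16 (S = 4 + 1/(-16) = 4 - 1/16 = 63/16 ≈ 3.9375)
a(Q) = -9*Q/5 (a(Q) = Q*(⅕ - 2) = Q*(-9/5) = -9*Q/5)
S*a(-6) + 38 = 63*(-9/5*(-6))/16 + 38 = (63/16)*(54/5) + 38 = 1701/40 + 38 = 3221/40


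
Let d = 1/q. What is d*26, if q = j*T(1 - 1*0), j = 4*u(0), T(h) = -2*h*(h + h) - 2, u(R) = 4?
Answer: -13/48 ≈ -0.27083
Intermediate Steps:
T(h) = -2 - 4*h² (T(h) = -2*h*2*h - 2 = -4*h² - 2 = -2 - 4*h²)
j = 16 (j = 4*4 = 16)
q = -96 (q = 16*(-2 - 4*(1 - 1*0)²) = 16*(-2 - 4*(1 + 0)²) = 16*(-2 - 4*1²) = 16*(-2 - 4*1) = 16*(-2 - 4) = 16*(-6) = -96)
d = -1/96 (d = 1/(-96) = -1/96 ≈ -0.010417)
d*26 = -1/96*26 = -13/48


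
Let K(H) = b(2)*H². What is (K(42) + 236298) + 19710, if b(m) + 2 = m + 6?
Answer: 266592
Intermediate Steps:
b(m) = 4 + m (b(m) = -2 + (m + 6) = -2 + (6 + m) = 4 + m)
K(H) = 6*H² (K(H) = (4 + 2)*H² = 6*H²)
(K(42) + 236298) + 19710 = (6*42² + 236298) + 19710 = (6*1764 + 236298) + 19710 = (10584 + 236298) + 19710 = 246882 + 19710 = 266592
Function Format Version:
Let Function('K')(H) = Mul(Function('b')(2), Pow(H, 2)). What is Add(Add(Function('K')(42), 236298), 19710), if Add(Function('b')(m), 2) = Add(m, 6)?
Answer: 266592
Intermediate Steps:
Function('b')(m) = Add(4, m) (Function('b')(m) = Add(-2, Add(m, 6)) = Add(-2, Add(6, m)) = Add(4, m))
Function('K')(H) = Mul(6, Pow(H, 2)) (Function('K')(H) = Mul(Add(4, 2), Pow(H, 2)) = Mul(6, Pow(H, 2)))
Add(Add(Function('K')(42), 236298), 19710) = Add(Add(Mul(6, Pow(42, 2)), 236298), 19710) = Add(Add(Mul(6, 1764), 236298), 19710) = Add(Add(10584, 236298), 19710) = Add(246882, 19710) = 266592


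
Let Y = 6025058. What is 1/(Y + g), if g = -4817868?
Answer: 1/1207190 ≈ 8.2837e-7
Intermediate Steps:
1/(Y + g) = 1/(6025058 - 4817868) = 1/1207190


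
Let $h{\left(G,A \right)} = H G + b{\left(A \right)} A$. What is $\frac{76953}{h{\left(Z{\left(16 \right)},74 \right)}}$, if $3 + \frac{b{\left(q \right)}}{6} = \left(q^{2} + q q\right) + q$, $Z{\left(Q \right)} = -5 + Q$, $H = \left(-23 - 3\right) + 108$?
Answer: $\frac{76953}{4895114} \approx 0.01572$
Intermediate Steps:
$H = 82$ ($H = -26 + 108 = 82$)
$b{\left(q \right)} = -18 + 6 q + 12 q^{2}$ ($b{\left(q \right)} = -18 + 6 \left(\left(q^{2} + q q\right) + q\right) = -18 + 6 \left(\left(q^{2} + q^{2}\right) + q\right) = -18 + 6 \left(2 q^{2} + q\right) = -18 + 6 \left(q + 2 q^{2}\right) = -18 + \left(6 q + 12 q^{2}\right) = -18 + 6 q + 12 q^{2}$)
$h{\left(G,A \right)} = 82 G + A \left(-18 + 6 A + 12 A^{2}\right)$ ($h{\left(G,A \right)} = 82 G + \left(-18 + 6 A + 12 A^{2}\right) A = 82 G + A \left(-18 + 6 A + 12 A^{2}\right)$)
$\frac{76953}{h{\left(Z{\left(16 \right)},74 \right)}} = \frac{76953}{82 \left(-5 + 16\right) + 6 \cdot 74 \left(-3 + 74 + 2 \cdot 74^{2}\right)} = \frac{76953}{82 \cdot 11 + 6 \cdot 74 \left(-3 + 74 + 2 \cdot 5476\right)} = \frac{76953}{902 + 6 \cdot 74 \left(-3 + 74 + 10952\right)} = \frac{76953}{902 + 6 \cdot 74 \cdot 11023} = \frac{76953}{902 + 4894212} = \frac{76953}{4895114}$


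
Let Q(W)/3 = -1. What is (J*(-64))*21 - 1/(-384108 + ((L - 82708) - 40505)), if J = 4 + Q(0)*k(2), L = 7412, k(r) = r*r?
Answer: 5375021569/499909 ≈ 10752.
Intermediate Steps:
Q(W) = -3 (Q(W) = 3*(-1) = -3)
k(r) = r**2
J = -8 (J = 4 - 3*2**2 = 4 - 3*4 = 4 - 12 = -8)
(J*(-64))*21 - 1/(-384108 + ((L - 82708) - 40505)) = -8*(-64)*21 - 1/(-384108 + ((7412 - 82708) - 40505)) = 512*21 - 1/(-384108 + (-75296 - 40505)) = 10752 - 1/(-384108 - 115801) = 10752 - 1/(-499909) = 10752 - 1*(-1/499909) = 10752 + 1/499909 = 5375021569/499909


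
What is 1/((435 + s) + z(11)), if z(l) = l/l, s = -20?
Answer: 1/416 ≈ 0.0024038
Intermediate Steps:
z(l) = 1
1/((435 + s) + z(11)) = 1/((435 - 20) + 1) = 1/(415 + 1) = 1/416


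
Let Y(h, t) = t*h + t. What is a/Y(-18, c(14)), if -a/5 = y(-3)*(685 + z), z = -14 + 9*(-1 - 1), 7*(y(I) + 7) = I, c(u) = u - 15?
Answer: 169780/119 ≈ 1426.7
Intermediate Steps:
c(u) = -15 + u
y(I) = -7 + I/7
z = -32 (z = -14 + 9*(-2) = -14 - 18 = -32)
Y(h, t) = t + h*t (Y(h, t) = h*t + t = t + h*t)
a = 169780/7 (a = -5*(-7 + (⅐)*(-3))*(685 - 32) = -5*(-7 - 3/7)*653 = -(-260)*653/7 = -5*(-33956/7) = 169780/7 ≈ 24254.)
a/Y(-18, c(14)) = 169780/(7*(((-15 + 14)*(1 - 18)))) = 169780/(7*((-1*(-17)))) = (169780/7)/17 = (169780/7)*(1/17) = 169780/119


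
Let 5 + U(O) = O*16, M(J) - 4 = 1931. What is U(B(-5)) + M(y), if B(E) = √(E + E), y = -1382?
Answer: 1930 + 16*I*√10 ≈ 1930.0 + 50.596*I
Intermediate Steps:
M(J) = 1935 (M(J) = 4 + 1931 = 1935)
B(E) = √2*√E (B(E) = √(2*E) = √2*√E)
U(O) = -5 + 16*O (U(O) = -5 + O*16 = -5 + 16*O)
U(B(-5)) + M(y) = (-5 + 16*(√2*√(-5))) + 1935 = (-5 + 16*(√2*(I*√5))) + 1935 = (-5 + 16*(I*√10)) + 1935 = (-5 + 16*I*√10) + 1935 = 1930 + 16*I*√10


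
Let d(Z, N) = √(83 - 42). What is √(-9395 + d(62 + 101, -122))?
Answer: √(-9395 + √41) ≈ 96.895*I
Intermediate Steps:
d(Z, N) = √41
√(-9395 + d(62 + 101, -122)) = √(-9395 + √41)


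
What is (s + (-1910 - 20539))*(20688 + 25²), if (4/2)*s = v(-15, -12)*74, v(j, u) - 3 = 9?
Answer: -468992565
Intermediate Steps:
v(j, u) = 12 (v(j, u) = 3 + 9 = 12)
s = 444 (s = (12*74)/2 = (½)*888 = 444)
(s + (-1910 - 20539))*(20688 + 25²) = (444 + (-1910 - 20539))*(20688 + 25²) = (444 - 22449)*(20688 + 625) = -22005*21313 = -468992565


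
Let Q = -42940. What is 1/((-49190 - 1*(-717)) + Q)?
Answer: -1/91413 ≈ -1.0939e-5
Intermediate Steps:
1/((-49190 - 1*(-717)) + Q) = 1/((-49190 - 1*(-717)) - 42940) = 1/((-49190 + 717) - 42940) = 1/(-48473 - 42940) = 1/(-91413) = -1/91413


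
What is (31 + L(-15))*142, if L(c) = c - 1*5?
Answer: 1562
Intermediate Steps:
L(c) = -5 + c (L(c) = c - 5 = -5 + c)
(31 + L(-15))*142 = (31 + (-5 - 15))*142 = (31 - 20)*142 = 11*142 = 1562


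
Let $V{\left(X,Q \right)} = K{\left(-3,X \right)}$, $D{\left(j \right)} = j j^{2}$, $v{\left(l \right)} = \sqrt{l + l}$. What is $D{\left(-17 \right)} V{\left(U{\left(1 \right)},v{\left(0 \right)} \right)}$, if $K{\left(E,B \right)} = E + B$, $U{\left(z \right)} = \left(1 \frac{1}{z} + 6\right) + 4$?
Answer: $-39304$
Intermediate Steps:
$U{\left(z \right)} = 10 + \frac{1}{z}$ ($U{\left(z \right)} = \left(\frac{1}{z} + 6\right) + 4 = \left(6 + \frac{1}{z}\right) + 4 = 10 + \frac{1}{z}$)
$v{\left(l \right)} = \sqrt{2} \sqrt{l}$ ($v{\left(l \right)} = \sqrt{2 l} = \sqrt{2} \sqrt{l}$)
$K{\left(E,B \right)} = B + E$
$D{\left(j \right)} = j^{3}$
$V{\left(X,Q \right)} = -3 + X$ ($V{\left(X,Q \right)} = X - 3 = -3 + X$)
$D{\left(-17 \right)} V{\left(U{\left(1 \right)},v{\left(0 \right)} \right)} = \left(-17\right)^{3} \left(-3 + \left(10 + 1^{-1}\right)\right) = - 4913 \left(-3 + \left(10 + 1\right)\right) = - 4913 \left(-3 + 11\right) = \left(-4913\right) 8 = -39304$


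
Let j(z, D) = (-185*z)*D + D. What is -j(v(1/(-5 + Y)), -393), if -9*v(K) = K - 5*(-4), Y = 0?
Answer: 160344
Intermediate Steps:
v(K) = -20/9 - K/9 (v(K) = -(K - 5*(-4))/9 = -(K + 20)/9 = -(20 + K)/9 = -20/9 - K/9)
j(z, D) = D - 185*D*z (j(z, D) = -185*D*z + D = D - 185*D*z)
-j(v(1/(-5 + Y)), -393) = -(-393)*(1 - 185*(-20/9 - 1/(9*(-5 + 0)))) = -(-393)*(1 - 185*(-20/9 - ⅑/(-5))) = -(-393)*(1 - 185*(-20/9 - ⅑*(-⅕))) = -(-393)*(1 - 185*(-20/9 + 1/45)) = -(-393)*(1 - 185*(-11/5)) = -(-393)*(1 + 407) = -(-393)*408 = -1*(-160344) = 160344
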